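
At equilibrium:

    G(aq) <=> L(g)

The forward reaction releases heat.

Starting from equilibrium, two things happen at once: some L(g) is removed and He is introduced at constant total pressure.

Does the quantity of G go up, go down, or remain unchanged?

decreases

Removing L (g), a product, drives the reaction to the right.
Adding inert gas at constant total pressure expands the volume and lowers every reacting partial pressure. With Δn_gas = 1 − 0 = +1, Q moves away from K toward the side with fewer gas moles, so the system shifts toward the side with more gas moles — to the right.
The net shift is to the right. G is a reactant, so its amount decreases.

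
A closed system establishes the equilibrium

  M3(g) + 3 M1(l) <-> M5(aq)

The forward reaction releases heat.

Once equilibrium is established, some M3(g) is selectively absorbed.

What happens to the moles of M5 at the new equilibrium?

decreases

Removing M3 (g), a reactant, drives the reaction to the left.
The net shift is to the left. M5 is a product, so its amount decreases.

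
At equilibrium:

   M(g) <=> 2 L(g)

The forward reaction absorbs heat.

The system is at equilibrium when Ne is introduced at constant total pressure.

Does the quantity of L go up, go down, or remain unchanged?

Adding inert gas at constant total pressure expands the volume and lowers every reacting partial pressure. With Δn_gas = 2 − 1 = +1, Q moves away from K toward the side with fewer gas moles, so the system shifts toward the side with more gas moles — to the right.
The net shift is to the right. L is a product, so its amount increases.

increases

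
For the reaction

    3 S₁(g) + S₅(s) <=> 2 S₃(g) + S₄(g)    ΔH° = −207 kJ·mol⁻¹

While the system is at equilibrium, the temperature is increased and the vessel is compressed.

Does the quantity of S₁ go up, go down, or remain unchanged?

increases

The forward reaction is exothermic. Raising T favours the endothermic direction — shift to the left.
Gas moles: reactants 3, products 3. Δn_gas = 0, so a volume change leaves Q equal to K — no shift from this change.
The net shift is to the left. S₁ is a reactant, so its amount increases.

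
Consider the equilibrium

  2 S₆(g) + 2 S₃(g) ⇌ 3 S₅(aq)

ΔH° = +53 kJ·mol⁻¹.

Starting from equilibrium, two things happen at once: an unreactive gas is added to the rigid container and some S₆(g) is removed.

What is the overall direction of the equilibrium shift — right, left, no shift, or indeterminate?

left

At constant volume, adding an inert gas leaves every reacting species' partial pressure unchanged, so Q is unchanged — no shift from this change.
Removing S₆ (g), a reactant, drives the reaction to the left.
Only the nonzero effect(s) matter; the net shift is to the left.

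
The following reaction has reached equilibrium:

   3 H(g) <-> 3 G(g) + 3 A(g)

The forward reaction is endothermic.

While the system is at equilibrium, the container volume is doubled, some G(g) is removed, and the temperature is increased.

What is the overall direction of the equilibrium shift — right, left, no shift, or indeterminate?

right

Gas moles: reactants 3, products 6 (Δn_gas = +3). Expansion shifts the system toward the side with more moles of gas — to the right.
Removing G (g), a product, drives the reaction to the right.
The forward reaction is endothermic. Raising T favours the endothermic direction — shift to the right.
All effects act in the same direction — net shift to the right.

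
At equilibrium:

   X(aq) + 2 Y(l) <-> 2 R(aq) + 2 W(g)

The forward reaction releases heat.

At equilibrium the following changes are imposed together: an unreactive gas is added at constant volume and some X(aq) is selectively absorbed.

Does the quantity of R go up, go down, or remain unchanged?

decreases

At constant volume, adding an inert gas leaves every reacting species' partial pressure unchanged, so Q is unchanged — no shift from this change.
Removing X (aq), a reactant, drives the reaction to the left.
The net shift is to the left. R is a product, so its amount decreases.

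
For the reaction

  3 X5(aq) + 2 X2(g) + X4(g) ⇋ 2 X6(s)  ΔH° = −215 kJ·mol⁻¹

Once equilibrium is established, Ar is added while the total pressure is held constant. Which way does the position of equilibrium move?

left

Adding inert gas at constant total pressure expands the volume and lowers every reacting partial pressure. With Δn_gas = 0 − 3 = -3, Q moves away from K toward the side with fewer gas moles, so the system shifts toward the side with more gas moles — to the left.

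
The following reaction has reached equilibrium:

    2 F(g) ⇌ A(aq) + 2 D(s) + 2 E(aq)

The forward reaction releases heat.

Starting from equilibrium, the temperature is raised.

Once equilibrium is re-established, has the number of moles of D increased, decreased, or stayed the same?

The forward reaction is exothermic. Raising T favours the endothermic direction — shift to the left.
The net shift is to the left. D is a product, so its amount decreases.

decreases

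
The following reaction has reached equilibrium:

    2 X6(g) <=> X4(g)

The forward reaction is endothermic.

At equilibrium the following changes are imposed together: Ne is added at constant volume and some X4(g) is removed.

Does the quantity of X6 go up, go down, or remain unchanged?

decreases

At constant volume, adding an inert gas leaves every reacting species' partial pressure unchanged, so Q is unchanged — no shift from this change.
Removing X4 (g), a product, drives the reaction to the right.
The net shift is to the right. X6 is a reactant, so its amount decreases.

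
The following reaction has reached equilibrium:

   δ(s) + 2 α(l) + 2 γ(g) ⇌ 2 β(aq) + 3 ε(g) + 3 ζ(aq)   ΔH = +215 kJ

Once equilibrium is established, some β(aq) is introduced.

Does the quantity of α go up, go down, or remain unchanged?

Adding β (aq), a product, drives the reaction to the left.
The net shift is to the left. α is a reactant, so its amount increases.

increases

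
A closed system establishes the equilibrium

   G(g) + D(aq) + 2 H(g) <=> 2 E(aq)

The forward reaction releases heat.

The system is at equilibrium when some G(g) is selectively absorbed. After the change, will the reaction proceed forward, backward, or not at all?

left

Removing G (g), a reactant, drives the reaction to the left.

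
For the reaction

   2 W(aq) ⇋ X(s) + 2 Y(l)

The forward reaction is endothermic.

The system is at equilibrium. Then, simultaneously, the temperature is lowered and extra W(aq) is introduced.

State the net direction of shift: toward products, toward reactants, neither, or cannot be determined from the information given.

cannot be determined

The forward reaction is endothermic. Lowering T favours the exothermic direction — shift to the left.
Adding W (aq), a reactant, drives the reaction to the right.
The individual effects push in opposite directions; without quantitative information the net direction cannot be determined.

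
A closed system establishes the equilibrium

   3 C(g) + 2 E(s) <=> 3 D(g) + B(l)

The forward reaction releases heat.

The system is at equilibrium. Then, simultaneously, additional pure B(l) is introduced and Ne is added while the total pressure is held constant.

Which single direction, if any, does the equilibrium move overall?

B is a pure liquid; its activity is 1 regardless of amount, so Q is unaffected — no shift from this change.
Adding inert gas at constant total pressure expands the volume, scaling every reacting partial pressure by the same factor. Δn_gas = 3 − 3 = 0, so Q is unchanged — no shift.
None of the changes alters Q relative to K, so there is no net shift.

no shift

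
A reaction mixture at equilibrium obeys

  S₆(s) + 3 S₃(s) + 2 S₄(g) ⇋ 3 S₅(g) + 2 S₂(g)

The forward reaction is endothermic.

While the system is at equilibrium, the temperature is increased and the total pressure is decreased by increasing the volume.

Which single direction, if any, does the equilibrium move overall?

The forward reaction is endothermic. Raising T favours the endothermic direction — shift to the right.
Gas moles: reactants 2, products 5 (Δn_gas = +3). Expansion shifts the system toward the side with more moles of gas — to the right.
All effects act in the same direction — net shift to the right.

right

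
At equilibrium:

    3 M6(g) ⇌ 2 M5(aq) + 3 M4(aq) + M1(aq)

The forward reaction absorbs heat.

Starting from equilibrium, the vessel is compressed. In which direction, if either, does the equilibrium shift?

Gas moles: reactants 3, products 0 (Δn_gas = -3). Compression shifts the system toward the side with fewer moles of gas — to the right.

right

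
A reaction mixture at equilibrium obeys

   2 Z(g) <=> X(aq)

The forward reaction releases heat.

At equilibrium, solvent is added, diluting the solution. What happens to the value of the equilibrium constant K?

The equilibrium constant depends only on temperature. This perturbation may move the position of equilibrium, but since T is unchanged, K itself is unchanged.

unchanged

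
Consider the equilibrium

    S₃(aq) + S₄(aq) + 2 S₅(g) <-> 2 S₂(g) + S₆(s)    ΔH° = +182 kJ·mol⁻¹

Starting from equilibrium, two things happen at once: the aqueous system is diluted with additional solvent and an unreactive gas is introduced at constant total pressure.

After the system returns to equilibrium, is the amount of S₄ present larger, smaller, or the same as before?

Dilution lowers every aqueous concentration by the same factor. Δn_aq = 0 − 2 = -2, so the system shifts toward the side with more dissolved moles — to the left.
Adding inert gas at constant total pressure expands the volume, scaling every reacting partial pressure by the same factor. Δn_gas = 2 − 2 = 0, so Q is unchanged — no shift.
The net shift is to the left. S₄ is a reactant, so its amount increases.

increases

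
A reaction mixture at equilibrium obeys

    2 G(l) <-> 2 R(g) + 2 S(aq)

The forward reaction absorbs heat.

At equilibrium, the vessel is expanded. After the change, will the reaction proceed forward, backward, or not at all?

right

Gas moles: reactants 0, products 2 (Δn_gas = +2). Expansion shifts the system toward the side with more moles of gas — to the right.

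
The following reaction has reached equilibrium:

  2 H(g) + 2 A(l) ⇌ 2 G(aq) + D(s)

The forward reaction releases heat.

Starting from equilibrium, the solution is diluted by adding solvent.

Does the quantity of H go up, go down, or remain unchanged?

decreases

Dilution lowers every aqueous concentration by the same factor. Δn_aq = 2 − 0 = +2, so the system shifts toward the side with more dissolved moles — to the right.
The net shift is to the right. H is a reactant, so its amount decreases.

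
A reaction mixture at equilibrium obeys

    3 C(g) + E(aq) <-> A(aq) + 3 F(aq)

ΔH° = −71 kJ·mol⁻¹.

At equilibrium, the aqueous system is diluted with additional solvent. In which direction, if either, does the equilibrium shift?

right

Dilution lowers every aqueous concentration by the same factor. Δn_aq = 4 − 1 = +3, so the system shifts toward the side with more dissolved moles — to the right.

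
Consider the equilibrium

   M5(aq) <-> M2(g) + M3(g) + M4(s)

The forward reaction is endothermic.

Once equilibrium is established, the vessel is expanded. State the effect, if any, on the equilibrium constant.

unchanged

The equilibrium constant depends only on temperature. This perturbation may move the position of equilibrium, but since T is unchanged, K itself is unchanged.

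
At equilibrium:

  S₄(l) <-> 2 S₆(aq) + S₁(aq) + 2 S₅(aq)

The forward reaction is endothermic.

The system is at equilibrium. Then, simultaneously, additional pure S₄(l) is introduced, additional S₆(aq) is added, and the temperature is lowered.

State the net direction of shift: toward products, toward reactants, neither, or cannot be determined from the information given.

S₄ is a pure liquid; its activity is 1 regardless of amount, so Q is unaffected — no shift from this change.
Adding S₆ (aq), a product, drives the reaction to the left.
The forward reaction is endothermic. Lowering T favours the exothermic direction — shift to the left.
Only the nonzero effect(s) matter; the net shift is to the left.

left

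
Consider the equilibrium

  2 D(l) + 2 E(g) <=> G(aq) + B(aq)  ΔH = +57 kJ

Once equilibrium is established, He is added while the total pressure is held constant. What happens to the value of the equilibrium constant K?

The equilibrium constant depends only on temperature. This perturbation may move the position of equilibrium, but since T is unchanged, K itself is unchanged.

unchanged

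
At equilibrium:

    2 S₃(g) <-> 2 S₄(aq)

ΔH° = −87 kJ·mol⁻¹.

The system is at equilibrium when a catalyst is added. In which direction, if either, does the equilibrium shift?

no shift

A catalyst speeds both forward and reverse rates equally; it changes neither Q nor K — no shift from this change.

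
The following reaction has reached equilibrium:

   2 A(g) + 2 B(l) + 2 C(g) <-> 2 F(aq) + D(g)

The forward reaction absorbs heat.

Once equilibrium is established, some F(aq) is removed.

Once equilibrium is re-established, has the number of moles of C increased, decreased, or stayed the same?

decreases

Removing F (aq), a product, drives the reaction to the right.
The net shift is to the right. C is a reactant, so its amount decreases.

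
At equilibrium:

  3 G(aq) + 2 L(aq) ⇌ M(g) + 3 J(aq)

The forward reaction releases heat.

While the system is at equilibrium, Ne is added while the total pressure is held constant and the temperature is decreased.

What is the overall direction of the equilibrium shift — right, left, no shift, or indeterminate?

right

Adding inert gas at constant total pressure expands the volume and lowers every reacting partial pressure. With Δn_gas = 1 − 0 = +1, Q moves away from K toward the side with fewer gas moles, so the system shifts toward the side with more gas moles — to the right.
The forward reaction is exothermic. Lowering T favours the exothermic direction — shift to the right.
All effects act in the same direction — net shift to the right.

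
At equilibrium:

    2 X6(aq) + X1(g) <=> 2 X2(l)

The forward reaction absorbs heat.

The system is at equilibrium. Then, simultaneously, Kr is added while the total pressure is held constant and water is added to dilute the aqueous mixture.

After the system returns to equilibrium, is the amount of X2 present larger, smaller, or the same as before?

Adding inert gas at constant total pressure expands the volume and lowers every reacting partial pressure. With Δn_gas = 0 − 1 = -1, Q moves away from K toward the side with fewer gas moles, so the system shifts toward the side with more gas moles — to the left.
Dilution lowers every aqueous concentration by the same factor. Δn_aq = 0 − 2 = -2, so the system shifts toward the side with more dissolved moles — to the left.
The net shift is to the left. X2 is a product, so its amount decreases.

decreases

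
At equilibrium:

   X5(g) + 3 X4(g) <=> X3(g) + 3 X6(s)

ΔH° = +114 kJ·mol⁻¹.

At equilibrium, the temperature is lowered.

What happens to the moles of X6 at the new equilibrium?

decreases

The forward reaction is endothermic. Lowering T favours the exothermic direction — shift to the left.
The net shift is to the left. X6 is a product, so its amount decreases.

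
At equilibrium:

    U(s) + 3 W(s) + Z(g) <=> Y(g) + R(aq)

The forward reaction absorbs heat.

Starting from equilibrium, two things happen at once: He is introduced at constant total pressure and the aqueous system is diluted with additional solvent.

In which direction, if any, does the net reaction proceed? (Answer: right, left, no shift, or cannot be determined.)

right

Adding inert gas at constant total pressure expands the volume, scaling every reacting partial pressure by the same factor. Δn_gas = 1 − 1 = 0, so Q is unchanged — no shift.
Dilution lowers every aqueous concentration by the same factor. Δn_aq = 1 − 0 = +1, so the system shifts toward the side with more dissolved moles — to the right.
Only the nonzero effect(s) matter; the net shift is to the right.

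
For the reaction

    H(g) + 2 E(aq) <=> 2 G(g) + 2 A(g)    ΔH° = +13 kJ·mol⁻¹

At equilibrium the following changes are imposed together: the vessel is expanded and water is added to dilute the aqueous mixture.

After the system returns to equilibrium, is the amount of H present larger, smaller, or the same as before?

cannot be determined

Gas moles: reactants 1, products 4 (Δn_gas = +3). Expansion shifts the system toward the side with more moles of gas — to the right.
Dilution lowers every aqueous concentration by the same factor. Δn_aq = 0 − 2 = -2, so the system shifts toward the side with more dissolved moles — to the left.
The two effects oppose each other, so the net shift — and hence the change in H — cannot be determined from the given information.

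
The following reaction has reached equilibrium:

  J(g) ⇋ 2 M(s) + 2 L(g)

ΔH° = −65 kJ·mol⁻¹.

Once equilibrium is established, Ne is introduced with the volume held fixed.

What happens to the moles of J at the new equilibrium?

At constant volume, adding an inert gas leaves every reacting species' partial pressure unchanged, so Q is unchanged — no shift from this change.
No net shift occurs, so the amount of J is unchanged.

unchanged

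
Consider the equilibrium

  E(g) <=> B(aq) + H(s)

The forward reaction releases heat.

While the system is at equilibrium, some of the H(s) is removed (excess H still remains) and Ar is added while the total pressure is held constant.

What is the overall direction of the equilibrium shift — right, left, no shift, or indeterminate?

H is a pure solid; its activity is 1 regardless of amount, so Q is unaffected — no shift from this change.
Adding inert gas at constant total pressure expands the volume and lowers every reacting partial pressure. With Δn_gas = 0 − 1 = -1, Q moves away from K toward the side with fewer gas moles, so the system shifts toward the side with more gas moles — to the left.
Only the nonzero effect(s) matter; the net shift is to the left.

left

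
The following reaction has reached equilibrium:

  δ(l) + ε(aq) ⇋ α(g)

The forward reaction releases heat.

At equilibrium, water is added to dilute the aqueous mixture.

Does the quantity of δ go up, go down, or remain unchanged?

Dilution lowers every aqueous concentration by the same factor. Δn_aq = 0 − 1 = -1, so the system shifts toward the side with more dissolved moles — to the left.
The net shift is to the left. δ is a reactant, so its amount increases.

increases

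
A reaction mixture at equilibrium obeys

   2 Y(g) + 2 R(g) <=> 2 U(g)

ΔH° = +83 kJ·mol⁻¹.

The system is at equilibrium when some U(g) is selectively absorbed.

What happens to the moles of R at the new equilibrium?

Removing U (g), a product, drives the reaction to the right.
The net shift is to the right. R is a reactant, so its amount decreases.

decreases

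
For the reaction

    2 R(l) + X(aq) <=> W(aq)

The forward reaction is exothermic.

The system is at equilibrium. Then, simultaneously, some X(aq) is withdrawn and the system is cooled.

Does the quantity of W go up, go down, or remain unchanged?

cannot be determined

Removing X (aq), a reactant, drives the reaction to the left.
The forward reaction is exothermic. Lowering T favours the exothermic direction — shift to the right.
The two effects oppose each other, so the net shift — and hence the change in W — cannot be determined from the given information.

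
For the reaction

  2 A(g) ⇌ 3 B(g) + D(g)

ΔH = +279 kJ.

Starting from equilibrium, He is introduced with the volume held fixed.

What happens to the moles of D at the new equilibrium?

At constant volume, adding an inert gas leaves every reacting species' partial pressure unchanged, so Q is unchanged — no shift from this change.
No net shift occurs, so the amount of D is unchanged.

unchanged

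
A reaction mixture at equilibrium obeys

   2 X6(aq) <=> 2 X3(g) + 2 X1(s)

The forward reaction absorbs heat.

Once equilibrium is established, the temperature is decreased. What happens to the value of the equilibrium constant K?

K depends on temperature via the van 't Hoff relation. The forward reaction is endothermic, so lowering T decreases K.

decreases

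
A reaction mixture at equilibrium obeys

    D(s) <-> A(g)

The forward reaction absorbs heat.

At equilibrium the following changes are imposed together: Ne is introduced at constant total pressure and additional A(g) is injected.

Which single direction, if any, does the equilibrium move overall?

Adding inert gas at constant total pressure expands the volume and lowers every reacting partial pressure. With Δn_gas = 1 − 0 = +1, Q moves away from K toward the side with fewer gas moles, so the system shifts toward the side with more gas moles — to the right.
Adding A (g), a product, drives the reaction to the left.
The individual effects push in opposite directions; without quantitative information the net direction cannot be determined.

cannot be determined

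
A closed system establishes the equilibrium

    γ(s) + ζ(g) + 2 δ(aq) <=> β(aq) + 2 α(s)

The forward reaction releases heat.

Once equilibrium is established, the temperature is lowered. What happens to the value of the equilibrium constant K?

K depends on temperature via the van 't Hoff relation. The forward reaction is exothermic, so lowering T increases K.

increases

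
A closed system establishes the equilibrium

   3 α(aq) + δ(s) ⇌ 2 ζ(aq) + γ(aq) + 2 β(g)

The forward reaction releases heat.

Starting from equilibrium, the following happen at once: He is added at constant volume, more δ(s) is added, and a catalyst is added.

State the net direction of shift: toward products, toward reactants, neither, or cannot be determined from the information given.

no shift

At constant volume, adding an inert gas leaves every reacting species' partial pressure unchanged, so Q is unchanged — no shift from this change.
δ is a pure solid; its activity is 1 regardless of amount, so Q is unaffected — no shift from this change.
A catalyst speeds both forward and reverse rates equally; it changes neither Q nor K — no shift from this change.
None of the changes alters Q relative to K, so there is no net shift.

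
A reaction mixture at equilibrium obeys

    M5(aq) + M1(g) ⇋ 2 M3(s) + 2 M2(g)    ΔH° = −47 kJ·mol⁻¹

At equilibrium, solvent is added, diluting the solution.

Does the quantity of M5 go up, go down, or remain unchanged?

increases

Dilution lowers every aqueous concentration by the same factor. Δn_aq = 0 − 1 = -1, so the system shifts toward the side with more dissolved moles — to the left.
The net shift is to the left. M5 is a reactant, so its amount increases.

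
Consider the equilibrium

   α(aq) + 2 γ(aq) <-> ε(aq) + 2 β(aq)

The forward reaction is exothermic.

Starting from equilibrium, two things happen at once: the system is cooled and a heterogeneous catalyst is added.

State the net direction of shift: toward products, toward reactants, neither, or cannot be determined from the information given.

right

The forward reaction is exothermic. Lowering T favours the exothermic direction — shift to the right.
A catalyst speeds both forward and reverse rates equally; it changes neither Q nor K — no shift from this change.
Only the nonzero effect(s) matter; the net shift is to the right.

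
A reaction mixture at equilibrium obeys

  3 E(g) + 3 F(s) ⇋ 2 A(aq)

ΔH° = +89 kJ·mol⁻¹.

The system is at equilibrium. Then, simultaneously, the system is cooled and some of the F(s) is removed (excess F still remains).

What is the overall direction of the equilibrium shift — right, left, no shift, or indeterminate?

left

The forward reaction is endothermic. Lowering T favours the exothermic direction — shift to the left.
F is a pure solid; its activity is 1 regardless of amount, so Q is unaffected — no shift from this change.
Only the nonzero effect(s) matter; the net shift is to the left.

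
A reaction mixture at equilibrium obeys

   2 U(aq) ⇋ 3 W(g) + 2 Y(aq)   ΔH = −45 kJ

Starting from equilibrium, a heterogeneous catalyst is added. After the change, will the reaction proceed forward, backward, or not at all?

no shift

A catalyst speeds both forward and reverse rates equally; it changes neither Q nor K — no shift from this change.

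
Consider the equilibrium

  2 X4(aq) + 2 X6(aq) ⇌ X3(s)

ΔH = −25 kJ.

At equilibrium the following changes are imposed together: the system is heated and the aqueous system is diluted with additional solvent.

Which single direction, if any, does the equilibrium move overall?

The forward reaction is exothermic. Raising T favours the endothermic direction — shift to the left.
Dilution lowers every aqueous concentration by the same factor. Δn_aq = 0 − 4 = -4, so the system shifts toward the side with more dissolved moles — to the left.
All effects act in the same direction — net shift to the left.

left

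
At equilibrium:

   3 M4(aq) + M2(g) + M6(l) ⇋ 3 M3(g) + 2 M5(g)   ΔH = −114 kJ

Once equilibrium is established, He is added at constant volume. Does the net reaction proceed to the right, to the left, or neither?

no shift

At constant volume, adding an inert gas leaves every reacting species' partial pressure unchanged, so Q is unchanged — no shift from this change.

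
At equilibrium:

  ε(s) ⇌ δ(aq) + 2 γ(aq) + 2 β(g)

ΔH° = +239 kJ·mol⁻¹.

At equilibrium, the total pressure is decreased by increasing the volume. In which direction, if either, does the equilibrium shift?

Gas moles: reactants 0, products 2 (Δn_gas = +2). Expansion shifts the system toward the side with more moles of gas — to the right.

right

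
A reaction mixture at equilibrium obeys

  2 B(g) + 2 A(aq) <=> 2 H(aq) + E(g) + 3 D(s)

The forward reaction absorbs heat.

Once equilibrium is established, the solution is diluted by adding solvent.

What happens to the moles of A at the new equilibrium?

Dilution scales every aqueous concentration by the same factor. Δn_aq = 2 − 2 = 0, so Q is unchanged — no shift.
No net shift occurs, so the amount of A is unchanged.

unchanged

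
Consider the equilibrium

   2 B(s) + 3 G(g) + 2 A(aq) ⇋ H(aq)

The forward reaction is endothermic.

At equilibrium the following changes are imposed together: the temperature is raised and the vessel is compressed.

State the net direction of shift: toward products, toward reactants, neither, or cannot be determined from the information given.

right

The forward reaction is endothermic. Raising T favours the endothermic direction — shift to the right.
Gas moles: reactants 3, products 0 (Δn_gas = -3). Compression shifts the system toward the side with fewer moles of gas — to the right.
All effects act in the same direction — net shift to the right.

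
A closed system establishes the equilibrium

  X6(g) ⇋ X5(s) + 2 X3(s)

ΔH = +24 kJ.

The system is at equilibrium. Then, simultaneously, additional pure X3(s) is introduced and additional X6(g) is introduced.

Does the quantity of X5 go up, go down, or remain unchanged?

increases

X3 is a pure solid; its activity is 1 regardless of amount, so Q is unaffected — no shift from this change.
Adding X6 (g), a reactant, drives the reaction to the right.
The net shift is to the right. X5 is a product, so its amount increases.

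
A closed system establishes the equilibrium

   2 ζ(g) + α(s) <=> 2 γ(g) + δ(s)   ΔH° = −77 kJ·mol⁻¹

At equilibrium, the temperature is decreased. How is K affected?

increases

K depends on temperature via the van 't Hoff relation. The forward reaction is exothermic, so lowering T increases K.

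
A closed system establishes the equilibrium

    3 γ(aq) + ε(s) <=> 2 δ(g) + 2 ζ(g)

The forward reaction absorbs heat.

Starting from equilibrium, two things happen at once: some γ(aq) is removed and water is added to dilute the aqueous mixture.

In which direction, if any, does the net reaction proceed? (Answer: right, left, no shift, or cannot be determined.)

left

Removing γ (aq), a reactant, drives the reaction to the left.
Dilution lowers every aqueous concentration by the same factor. Δn_aq = 0 − 3 = -3, so the system shifts toward the side with more dissolved moles — to the left.
All effects act in the same direction — net shift to the left.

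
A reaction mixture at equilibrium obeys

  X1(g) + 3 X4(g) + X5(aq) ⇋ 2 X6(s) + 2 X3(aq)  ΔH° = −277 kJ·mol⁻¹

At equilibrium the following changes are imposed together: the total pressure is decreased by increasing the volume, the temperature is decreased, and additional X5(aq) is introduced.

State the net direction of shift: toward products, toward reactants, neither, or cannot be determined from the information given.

Gas moles: reactants 4, products 0 (Δn_gas = -4). Expansion shifts the system toward the side with more moles of gas — to the left.
The forward reaction is exothermic. Lowering T favours the exothermic direction — shift to the right.
Adding X5 (aq), a reactant, drives the reaction to the right.
The individual effects push in opposite directions; without quantitative information the net direction cannot be determined.

cannot be determined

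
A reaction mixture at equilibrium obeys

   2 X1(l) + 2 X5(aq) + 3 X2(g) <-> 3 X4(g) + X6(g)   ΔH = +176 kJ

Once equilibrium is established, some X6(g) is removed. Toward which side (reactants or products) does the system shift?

right

Removing X6 (g), a product, drives the reaction to the right.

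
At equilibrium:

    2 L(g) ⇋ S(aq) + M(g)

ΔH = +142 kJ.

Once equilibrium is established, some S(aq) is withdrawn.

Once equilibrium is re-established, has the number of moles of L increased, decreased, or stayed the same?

decreases

Removing S (aq), a product, drives the reaction to the right.
The net shift is to the right. L is a reactant, so its amount decreases.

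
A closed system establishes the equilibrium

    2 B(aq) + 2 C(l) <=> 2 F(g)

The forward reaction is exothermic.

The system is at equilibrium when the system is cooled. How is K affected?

K depends on temperature via the van 't Hoff relation. The forward reaction is exothermic, so lowering T increases K.

increases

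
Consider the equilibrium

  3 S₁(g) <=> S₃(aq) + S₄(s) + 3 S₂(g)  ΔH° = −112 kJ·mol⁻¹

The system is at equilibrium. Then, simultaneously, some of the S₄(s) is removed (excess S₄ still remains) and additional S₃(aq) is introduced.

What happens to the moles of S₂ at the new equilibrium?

S₄ is a pure solid; its activity is 1 regardless of amount, so Q is unaffected — no shift from this change.
Adding S₃ (aq), a product, drives the reaction to the left.
The net shift is to the left. S₂ is a product, so its amount decreases.

decreases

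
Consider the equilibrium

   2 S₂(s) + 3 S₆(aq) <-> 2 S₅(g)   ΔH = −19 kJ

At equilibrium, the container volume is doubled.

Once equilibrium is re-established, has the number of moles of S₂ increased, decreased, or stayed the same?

decreases

Gas moles: reactants 0, products 2 (Δn_gas = +2). Expansion shifts the system toward the side with more moles of gas — to the right.
The net shift is to the right. S₂ is a reactant, so its amount decreases.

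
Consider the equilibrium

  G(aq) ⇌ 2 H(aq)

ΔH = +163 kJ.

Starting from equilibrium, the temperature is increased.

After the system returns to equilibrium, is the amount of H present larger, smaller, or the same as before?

The forward reaction is endothermic. Raising T favours the endothermic direction — shift to the right.
The net shift is to the right. H is a product, so its amount increases.

increases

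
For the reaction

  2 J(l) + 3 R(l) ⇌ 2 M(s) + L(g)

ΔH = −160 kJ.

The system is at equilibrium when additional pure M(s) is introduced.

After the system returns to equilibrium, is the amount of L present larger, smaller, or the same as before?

M is a pure solid; its activity is 1 regardless of amount, so Q is unaffected — no shift from this change.
No net shift occurs, so the amount of L is unchanged.

unchanged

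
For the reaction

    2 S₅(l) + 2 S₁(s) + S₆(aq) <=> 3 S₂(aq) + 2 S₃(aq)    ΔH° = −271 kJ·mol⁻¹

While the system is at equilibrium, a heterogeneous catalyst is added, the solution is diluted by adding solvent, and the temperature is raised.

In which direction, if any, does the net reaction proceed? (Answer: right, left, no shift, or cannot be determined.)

A catalyst speeds both forward and reverse rates equally; it changes neither Q nor K — no shift from this change.
Dilution lowers every aqueous concentration by the same factor. Δn_aq = 5 − 1 = +4, so the system shifts toward the side with more dissolved moles — to the right.
The forward reaction is exothermic. Raising T favours the endothermic direction — shift to the left.
The individual effects push in opposite directions; without quantitative information the net direction cannot be determined.

cannot be determined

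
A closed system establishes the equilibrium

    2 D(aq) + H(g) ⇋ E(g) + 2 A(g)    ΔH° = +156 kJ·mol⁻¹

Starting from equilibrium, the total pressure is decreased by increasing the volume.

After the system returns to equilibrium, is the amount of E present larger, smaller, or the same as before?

Gas moles: reactants 1, products 3 (Δn_gas = +2). Expansion shifts the system toward the side with more moles of gas — to the right.
The net shift is to the right. E is a product, so its amount increases.

increases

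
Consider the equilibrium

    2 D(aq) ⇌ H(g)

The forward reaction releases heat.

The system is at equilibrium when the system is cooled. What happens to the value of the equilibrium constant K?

increases

K depends on temperature via the van 't Hoff relation. The forward reaction is exothermic, so lowering T increases K.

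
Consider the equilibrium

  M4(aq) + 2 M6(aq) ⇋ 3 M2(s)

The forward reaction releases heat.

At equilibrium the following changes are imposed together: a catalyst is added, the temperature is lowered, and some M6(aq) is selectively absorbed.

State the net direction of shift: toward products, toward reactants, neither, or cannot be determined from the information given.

A catalyst speeds both forward and reverse rates equally; it changes neither Q nor K — no shift from this change.
The forward reaction is exothermic. Lowering T favours the exothermic direction — shift to the right.
Removing M6 (aq), a reactant, drives the reaction to the left.
The individual effects push in opposite directions; without quantitative information the net direction cannot be determined.

cannot be determined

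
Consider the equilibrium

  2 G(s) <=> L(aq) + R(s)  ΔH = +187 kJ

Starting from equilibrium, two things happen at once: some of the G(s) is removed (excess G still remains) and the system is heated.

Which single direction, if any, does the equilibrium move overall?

G is a pure solid; its activity is 1 regardless of amount, so Q is unaffected — no shift from this change.
The forward reaction is endothermic. Raising T favours the endothermic direction — shift to the right.
Only the nonzero effect(s) matter; the net shift is to the right.

right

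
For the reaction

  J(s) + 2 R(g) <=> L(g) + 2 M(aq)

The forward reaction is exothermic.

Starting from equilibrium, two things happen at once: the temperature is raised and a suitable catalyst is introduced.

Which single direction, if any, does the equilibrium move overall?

The forward reaction is exothermic. Raising T favours the endothermic direction — shift to the left.
A catalyst speeds both forward and reverse rates equally; it changes neither Q nor K — no shift from this change.
Only the nonzero effect(s) matter; the net shift is to the left.

left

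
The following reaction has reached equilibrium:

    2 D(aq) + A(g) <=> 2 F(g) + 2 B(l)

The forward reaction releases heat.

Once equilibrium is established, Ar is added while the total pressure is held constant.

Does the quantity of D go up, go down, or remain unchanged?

Adding inert gas at constant total pressure expands the volume and lowers every reacting partial pressure. With Δn_gas = 2 − 1 = +1, Q moves away from K toward the side with fewer gas moles, so the system shifts toward the side with more gas moles — to the right.
The net shift is to the right. D is a reactant, so its amount decreases.

decreases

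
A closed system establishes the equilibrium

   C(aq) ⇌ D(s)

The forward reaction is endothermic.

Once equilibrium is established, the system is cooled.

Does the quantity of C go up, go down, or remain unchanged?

increases

The forward reaction is endothermic. Lowering T favours the exothermic direction — shift to the left.
The net shift is to the left. C is a reactant, so its amount increases.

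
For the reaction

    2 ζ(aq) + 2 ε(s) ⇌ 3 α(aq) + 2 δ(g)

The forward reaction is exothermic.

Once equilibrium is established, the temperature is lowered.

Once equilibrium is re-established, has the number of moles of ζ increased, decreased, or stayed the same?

decreases

The forward reaction is exothermic. Lowering T favours the exothermic direction — shift to the right.
The net shift is to the right. ζ is a reactant, so its amount decreases.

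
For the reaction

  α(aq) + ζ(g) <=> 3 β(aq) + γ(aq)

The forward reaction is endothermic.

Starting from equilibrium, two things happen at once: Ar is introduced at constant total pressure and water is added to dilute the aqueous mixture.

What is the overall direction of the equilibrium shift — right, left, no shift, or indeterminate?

cannot be determined

Adding inert gas at constant total pressure expands the volume and lowers every reacting partial pressure. With Δn_gas = 0 − 1 = -1, Q moves away from K toward the side with fewer gas moles, so the system shifts toward the side with more gas moles — to the left.
Dilution lowers every aqueous concentration by the same factor. Δn_aq = 4 − 1 = +3, so the system shifts toward the side with more dissolved moles — to the right.
The individual effects push in opposite directions; without quantitative information the net direction cannot be determined.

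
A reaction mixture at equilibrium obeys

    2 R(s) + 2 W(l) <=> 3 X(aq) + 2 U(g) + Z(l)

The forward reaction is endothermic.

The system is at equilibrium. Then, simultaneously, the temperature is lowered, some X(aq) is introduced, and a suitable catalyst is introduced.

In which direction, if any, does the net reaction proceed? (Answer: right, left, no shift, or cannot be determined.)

The forward reaction is endothermic. Lowering T favours the exothermic direction — shift to the left.
Adding X (aq), a product, drives the reaction to the left.
A catalyst speeds both forward and reverse rates equally; it changes neither Q nor K — no shift from this change.
Only the nonzero effect(s) matter; the net shift is to the left.

left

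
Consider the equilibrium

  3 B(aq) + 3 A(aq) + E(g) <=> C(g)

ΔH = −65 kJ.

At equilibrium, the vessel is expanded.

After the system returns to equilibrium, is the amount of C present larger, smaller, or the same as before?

unchanged

Gas moles: reactants 1, products 1. Δn_gas = 0, so a volume change leaves Q equal to K — no shift from this change.
No net shift occurs, so the amount of C is unchanged.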